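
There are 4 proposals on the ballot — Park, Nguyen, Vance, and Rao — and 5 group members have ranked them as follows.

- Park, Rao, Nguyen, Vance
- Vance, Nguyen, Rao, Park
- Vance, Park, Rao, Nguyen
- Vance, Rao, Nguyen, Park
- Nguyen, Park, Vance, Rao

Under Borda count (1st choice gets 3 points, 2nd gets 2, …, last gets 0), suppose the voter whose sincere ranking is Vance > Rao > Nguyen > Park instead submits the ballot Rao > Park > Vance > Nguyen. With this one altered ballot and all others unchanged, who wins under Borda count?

Park

Borda totals with the altered ballot: Park 9, Nguyen 6, Vance 8, Rao 7.
The switch changes the winner from Vance to Park.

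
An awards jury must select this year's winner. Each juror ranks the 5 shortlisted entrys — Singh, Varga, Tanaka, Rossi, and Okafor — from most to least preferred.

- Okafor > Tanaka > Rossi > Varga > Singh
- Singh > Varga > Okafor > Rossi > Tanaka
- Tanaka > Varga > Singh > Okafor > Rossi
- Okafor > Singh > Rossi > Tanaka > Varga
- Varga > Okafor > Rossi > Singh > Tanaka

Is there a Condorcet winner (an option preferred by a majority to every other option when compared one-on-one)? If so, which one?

Head-to-head results (5 voters total):
Singh vs Varga: Varga wins 3–2.
Singh vs Tanaka: Singh wins 3–2.
Singh vs Rossi: Singh wins 3–2.
Singh vs Okafor: Okafor wins 3–2.
Varga vs Tanaka: Tanaka wins 3–2.
Varga vs Rossi: Varga wins 3–2.
Varga vs Okafor: Varga wins 3–2.
Tanaka vs Rossi: Rossi wins 3–2.
Tanaka vs Okafor: Okafor wins 4–1.
Rossi vs Okafor: Okafor wins 5–0.
No candidate beats all others: Singh beats Tanaka beats Varga beats Singh, a majority cycle.

There is no Condorcet winner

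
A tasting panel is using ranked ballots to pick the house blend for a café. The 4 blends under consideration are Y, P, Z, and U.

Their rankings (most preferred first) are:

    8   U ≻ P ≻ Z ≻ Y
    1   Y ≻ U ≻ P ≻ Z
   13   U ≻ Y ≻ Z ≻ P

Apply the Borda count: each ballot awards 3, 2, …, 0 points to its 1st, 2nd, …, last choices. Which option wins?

U

Borda scores:
  Y: 8·0 + 3 + 13·2 = 29
  P: 8·2 + 1 + 13·0 = 17
  Z: 8·1 + 0 + 13·1 = 21
  U: 8·3 + 2 + 13·3 = 65
U has the highest total.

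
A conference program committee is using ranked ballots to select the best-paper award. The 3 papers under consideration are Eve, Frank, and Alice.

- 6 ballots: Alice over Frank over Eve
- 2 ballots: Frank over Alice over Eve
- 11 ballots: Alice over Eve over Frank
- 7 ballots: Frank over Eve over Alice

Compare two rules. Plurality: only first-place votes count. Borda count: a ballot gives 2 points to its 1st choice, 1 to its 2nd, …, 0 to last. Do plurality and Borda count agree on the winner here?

Plurality first-place counts: Eve 0, Frank 9, Alice 17 → Alice.
Borda totals: Eve 18, Frank 24, Alice 36 → Alice.
The two rules agree on Alice.

Yes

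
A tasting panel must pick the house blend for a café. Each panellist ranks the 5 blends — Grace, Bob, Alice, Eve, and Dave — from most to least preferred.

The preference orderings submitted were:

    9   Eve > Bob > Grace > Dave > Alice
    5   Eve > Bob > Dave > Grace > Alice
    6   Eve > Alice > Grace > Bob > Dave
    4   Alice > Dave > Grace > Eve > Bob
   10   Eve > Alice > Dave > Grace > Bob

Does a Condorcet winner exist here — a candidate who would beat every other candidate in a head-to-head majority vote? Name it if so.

Eve

Head-to-head results (34 voters total):
Grace vs Bob: Grace wins 20–14.
Grace vs Alice: Alice wins 20–14.
Grace vs Eve: Eve wins 30–4.
Grace vs Dave: Dave wins 19–15.
Bob vs Alice: Alice wins 20–14.
Bob vs Eve: Eve wins 34–0.
Bob vs Dave: Bob wins 20–14.
Alice vs Eve: Eve wins 30–4.
Alice vs Dave: Alice wins 20–14.
Eve vs Dave: Eve wins 30–4.
Eve beats each rival — Grace (30–4), Bob (34–0), Alice (30–4), Dave (30–4) — so Eve is the Condorcet winner.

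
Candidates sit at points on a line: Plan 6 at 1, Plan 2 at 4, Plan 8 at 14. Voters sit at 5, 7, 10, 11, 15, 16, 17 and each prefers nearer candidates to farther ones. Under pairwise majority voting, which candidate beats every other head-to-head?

With single-peaked preferences on a line, the Condorcet winner is the candidate closest to the median voter.
The median voter (position 11) is closest to Plan 8 at 14.
Check: Plan 8 vs Plan 2 — voters closer to Plan 8: 5 of 7.

Plan 8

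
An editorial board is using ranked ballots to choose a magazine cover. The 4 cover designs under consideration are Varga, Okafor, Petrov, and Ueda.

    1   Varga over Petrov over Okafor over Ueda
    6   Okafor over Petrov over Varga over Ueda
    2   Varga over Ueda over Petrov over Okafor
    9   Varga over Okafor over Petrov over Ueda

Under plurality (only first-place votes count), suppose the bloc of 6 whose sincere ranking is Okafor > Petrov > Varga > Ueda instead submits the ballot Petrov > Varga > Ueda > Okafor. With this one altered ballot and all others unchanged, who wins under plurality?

First-place totals with the altered ballot: Varga 12, Okafor 0, Petrov 6, Ueda 0.
The winner is unchanged: still Varga.

Varga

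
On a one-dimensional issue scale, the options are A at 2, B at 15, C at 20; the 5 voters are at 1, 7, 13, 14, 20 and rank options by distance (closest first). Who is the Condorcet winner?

B

With single-peaked preferences on a line, the Condorcet winner is the candidate closest to the median voter.
The median voter (position 13) is closest to B at 15.
Check: B vs C — voters closer to B: 4 of 5.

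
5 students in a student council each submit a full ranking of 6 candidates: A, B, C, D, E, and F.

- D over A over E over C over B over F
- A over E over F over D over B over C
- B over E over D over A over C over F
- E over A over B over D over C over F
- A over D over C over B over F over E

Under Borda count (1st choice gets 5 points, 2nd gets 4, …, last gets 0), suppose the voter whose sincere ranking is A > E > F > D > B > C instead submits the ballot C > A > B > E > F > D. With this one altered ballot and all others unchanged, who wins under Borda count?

Borda totals with the altered ballot: A 19, B 14, C 12, D 14, E 14, F 2.
The winner is unchanged: still A.

A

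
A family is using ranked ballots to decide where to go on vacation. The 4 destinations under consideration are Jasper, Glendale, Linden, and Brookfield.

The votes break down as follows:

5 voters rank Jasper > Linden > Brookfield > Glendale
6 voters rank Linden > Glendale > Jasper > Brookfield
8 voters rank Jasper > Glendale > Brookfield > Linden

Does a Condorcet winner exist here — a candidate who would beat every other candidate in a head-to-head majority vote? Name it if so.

Head-to-head results (19 voters total):
Jasper vs Glendale: Jasper wins 13–6.
Jasper vs Linden: Jasper wins 13–6.
Jasper vs Brookfield: Jasper wins 19–0.
Glendale vs Linden: Linden wins 11–8.
Glendale vs Brookfield: Glendale wins 14–5.
Linden vs Brookfield: Linden wins 11–8.
Jasper beats each rival — Glendale (13–6), Linden (13–6), Brookfield (19–0) — so Jasper is the Condorcet winner.

Jasper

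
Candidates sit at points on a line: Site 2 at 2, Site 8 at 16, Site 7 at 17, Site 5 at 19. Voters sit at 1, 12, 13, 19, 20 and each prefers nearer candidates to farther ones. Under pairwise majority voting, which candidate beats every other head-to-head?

Site 8

With single-peaked preferences on a line, the Condorcet winner is the candidate closest to the median voter.
The median voter (position 13) is closest to Site 8 at 16.
Check: Site 8 vs Site 2 — voters closer to Site 8: 4 of 5.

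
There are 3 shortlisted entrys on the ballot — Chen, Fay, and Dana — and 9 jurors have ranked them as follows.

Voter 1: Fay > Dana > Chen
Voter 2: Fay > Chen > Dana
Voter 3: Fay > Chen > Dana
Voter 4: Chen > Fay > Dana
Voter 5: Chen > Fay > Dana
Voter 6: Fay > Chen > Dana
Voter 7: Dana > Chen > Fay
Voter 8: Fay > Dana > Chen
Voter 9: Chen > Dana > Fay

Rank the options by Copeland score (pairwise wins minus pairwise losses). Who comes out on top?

Fay

Pairwise results:
  Chen vs Fay: Fay wins 5–4.
  Chen vs Dana: Chen wins 6–3.
  Fay vs Dana: Fay wins 7–2.
Copeland scores (wins − losses):
  Chen: 1 − 1 = 0
  Fay: 2 − 0 = 2
  Dana: 0 − 2 = -2
Fay has the best Copeland score.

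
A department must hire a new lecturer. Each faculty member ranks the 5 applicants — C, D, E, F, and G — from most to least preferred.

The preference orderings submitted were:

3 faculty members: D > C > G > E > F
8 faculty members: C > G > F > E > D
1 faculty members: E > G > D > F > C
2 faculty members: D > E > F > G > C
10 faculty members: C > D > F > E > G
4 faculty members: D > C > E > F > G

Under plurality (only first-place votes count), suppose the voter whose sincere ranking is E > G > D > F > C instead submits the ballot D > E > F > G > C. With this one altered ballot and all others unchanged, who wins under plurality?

First-place totals with the altered ballot: C 18, D 10, E 0, F 0, G 0.
The winner is unchanged: still C.

C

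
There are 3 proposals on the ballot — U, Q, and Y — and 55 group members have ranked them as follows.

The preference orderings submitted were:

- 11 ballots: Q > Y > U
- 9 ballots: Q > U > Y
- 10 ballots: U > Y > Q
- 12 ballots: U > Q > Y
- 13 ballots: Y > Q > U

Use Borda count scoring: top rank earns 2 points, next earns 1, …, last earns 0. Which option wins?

Q

Borda scores:
  U: 11·0 + 9·1 + 10·2 + 12·2 + 13·0 = 53
  Q: 11·2 + 9·2 + 10·0 + 12·1 + 13·1 = 65
  Y: 11·1 + 9·0 + 10·1 + 12·0 + 13·2 = 47
Q has the highest total.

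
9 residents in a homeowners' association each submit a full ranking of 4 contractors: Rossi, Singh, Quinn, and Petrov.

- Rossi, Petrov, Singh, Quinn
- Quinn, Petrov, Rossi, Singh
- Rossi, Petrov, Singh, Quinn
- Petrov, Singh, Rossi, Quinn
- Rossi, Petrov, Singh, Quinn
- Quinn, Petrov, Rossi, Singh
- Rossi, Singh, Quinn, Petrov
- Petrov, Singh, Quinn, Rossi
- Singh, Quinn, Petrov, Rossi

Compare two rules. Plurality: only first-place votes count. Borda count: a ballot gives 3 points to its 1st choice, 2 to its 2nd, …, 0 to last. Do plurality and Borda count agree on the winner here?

Plurality first-place counts: Rossi 4, Singh 1, Quinn 2, Petrov 2 → Rossi.
Borda totals: Rossi 15, Singh 12, Quinn 10, Petrov 17 → Petrov.
The two rules disagree: plurality picks Rossi, Borda picks Petrov.

No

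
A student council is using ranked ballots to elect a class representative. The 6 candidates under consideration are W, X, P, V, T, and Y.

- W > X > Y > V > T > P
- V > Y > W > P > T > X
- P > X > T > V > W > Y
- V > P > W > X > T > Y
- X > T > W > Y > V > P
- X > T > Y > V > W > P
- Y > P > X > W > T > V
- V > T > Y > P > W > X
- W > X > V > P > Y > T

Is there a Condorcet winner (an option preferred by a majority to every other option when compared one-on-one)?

No

Head-to-head results (9 voters total):
W vs X: W wins 5–4.
W vs P: W wins 5–4.
W vs V: V wins 5–4.
W vs T: W wins 5–4.
W vs Y: W wins 5–4.
X vs P: P wins 5–4.
X vs V: X wins 6–3.
X vs T: X wins 7–2.
X vs Y: X wins 6–3.
P vs V: V wins 7–2.
P vs T: P wins 5–4.
P vs Y: Y wins 6–3.
V vs T: V wins 5–4.
V vs Y: V wins 5–4.
T vs Y: T wins 5–4.
No candidate beats all others: W beats X beats V beats W, a majority cycle.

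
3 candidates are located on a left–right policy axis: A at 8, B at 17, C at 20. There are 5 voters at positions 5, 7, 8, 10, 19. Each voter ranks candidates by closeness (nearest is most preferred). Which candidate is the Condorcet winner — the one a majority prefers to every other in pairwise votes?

A

With single-peaked preferences on a line, the Condorcet winner is the candidate closest to the median voter.
The median voter (position 8) is closest to A at 8.
Check: A vs B — voters closer to A: 4 of 5.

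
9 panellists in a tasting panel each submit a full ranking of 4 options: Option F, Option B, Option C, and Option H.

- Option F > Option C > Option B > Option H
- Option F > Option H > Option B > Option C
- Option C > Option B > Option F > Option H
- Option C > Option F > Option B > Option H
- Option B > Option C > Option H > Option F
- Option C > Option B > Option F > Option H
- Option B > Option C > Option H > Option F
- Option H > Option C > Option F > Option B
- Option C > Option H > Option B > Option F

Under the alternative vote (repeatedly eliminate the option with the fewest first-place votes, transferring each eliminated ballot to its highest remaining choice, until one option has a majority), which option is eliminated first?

Round 1: Option C 4, Option F 2, Option B 2, Option H 1. Option H has the fewest and is eliminated.
Round 2: Option C 5, Option F 2, Option B 2. Option C has a majority.

Option H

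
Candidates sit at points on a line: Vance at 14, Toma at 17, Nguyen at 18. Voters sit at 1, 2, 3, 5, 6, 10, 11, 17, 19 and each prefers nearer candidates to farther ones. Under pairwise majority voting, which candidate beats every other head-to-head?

Vance

With single-peaked preferences on a line, the Condorcet winner is the candidate closest to the median voter.
The median voter (position 6) is closest to Vance at 14.
Check: Vance vs Toma — voters closer to Vance: 7 of 9.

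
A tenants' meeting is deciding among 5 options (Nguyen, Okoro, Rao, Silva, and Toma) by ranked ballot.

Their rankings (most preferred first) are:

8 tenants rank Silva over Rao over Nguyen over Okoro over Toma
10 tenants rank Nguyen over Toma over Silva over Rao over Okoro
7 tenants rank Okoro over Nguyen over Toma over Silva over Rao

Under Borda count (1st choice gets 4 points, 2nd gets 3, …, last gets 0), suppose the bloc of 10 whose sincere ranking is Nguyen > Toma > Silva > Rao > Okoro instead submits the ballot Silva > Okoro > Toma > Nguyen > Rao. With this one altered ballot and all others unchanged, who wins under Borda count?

Silva

Borda totals with the altered ballot: Nguyen 47, Okoro 66, Rao 24, Silva 79, Toma 34.
The switch changes the winner from Nguyen to Silva.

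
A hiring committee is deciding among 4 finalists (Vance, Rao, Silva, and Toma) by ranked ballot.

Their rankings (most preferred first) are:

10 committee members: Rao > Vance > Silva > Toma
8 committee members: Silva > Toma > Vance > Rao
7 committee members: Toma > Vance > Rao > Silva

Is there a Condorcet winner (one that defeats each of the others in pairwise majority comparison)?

No

Head-to-head results (25 voters total):
Vance vs Rao: Vance wins 15–10.
Vance vs Silva: Vance wins 17–8.
Vance vs Toma: Toma wins 15–10.
Rao vs Silva: Rao wins 17–8.
Rao vs Toma: Toma wins 15–10.
Silva vs Toma: Silva wins 18–7.
No candidate beats all others: Vance beats Silva beats Toma beats Vance, a majority cycle.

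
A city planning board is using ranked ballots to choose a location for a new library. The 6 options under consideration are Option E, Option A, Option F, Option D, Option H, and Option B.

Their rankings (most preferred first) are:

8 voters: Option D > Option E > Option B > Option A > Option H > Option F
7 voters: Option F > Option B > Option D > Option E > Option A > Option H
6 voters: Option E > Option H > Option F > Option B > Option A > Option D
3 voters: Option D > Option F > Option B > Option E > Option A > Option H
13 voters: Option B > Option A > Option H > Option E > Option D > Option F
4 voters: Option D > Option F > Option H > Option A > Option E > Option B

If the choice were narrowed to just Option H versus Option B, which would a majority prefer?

Option B

Ballots ranking Option H above Option B: 6+4 = 10.
Ballots ranking Option B above Option H: 8+7+3+13 = 31.
Option B wins the head-to-head, 31–10.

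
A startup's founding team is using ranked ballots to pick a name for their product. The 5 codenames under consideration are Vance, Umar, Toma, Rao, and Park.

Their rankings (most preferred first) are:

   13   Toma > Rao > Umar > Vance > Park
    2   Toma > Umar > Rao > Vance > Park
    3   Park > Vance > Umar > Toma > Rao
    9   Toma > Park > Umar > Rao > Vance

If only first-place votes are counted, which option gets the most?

First-place vote totals:
  Vance: 0
  Umar: 0
  Toma: 24
  Rao: 0
  Park: 3
Toma has the most first-place votes.

Toma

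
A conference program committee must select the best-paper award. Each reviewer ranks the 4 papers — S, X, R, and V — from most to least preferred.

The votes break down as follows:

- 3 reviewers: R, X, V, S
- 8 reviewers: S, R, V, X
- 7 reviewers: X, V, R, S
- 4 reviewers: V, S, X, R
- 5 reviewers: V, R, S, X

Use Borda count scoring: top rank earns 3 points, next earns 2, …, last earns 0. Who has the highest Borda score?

V

Borda scores:
  S: 3·0 + 8·3 + 7·0 + 4·2 + 5·1 = 37
  X: 3·2 + 8·0 + 7·3 + 4·1 + 5·0 = 31
  R: 3·3 + 8·2 + 7·1 + 4·0 + 5·2 = 42
  V: 3·1 + 8·1 + 7·2 + 4·3 + 5·3 = 52
V has the highest total.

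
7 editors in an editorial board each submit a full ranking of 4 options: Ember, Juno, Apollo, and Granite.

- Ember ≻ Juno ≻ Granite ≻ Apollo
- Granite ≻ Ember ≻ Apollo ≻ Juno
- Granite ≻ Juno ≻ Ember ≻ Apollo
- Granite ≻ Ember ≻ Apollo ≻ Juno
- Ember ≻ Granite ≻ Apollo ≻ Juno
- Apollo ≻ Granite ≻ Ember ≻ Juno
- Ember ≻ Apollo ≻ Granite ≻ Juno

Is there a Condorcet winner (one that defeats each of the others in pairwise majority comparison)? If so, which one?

Granite

Head-to-head results (7 voters total):
Ember vs Juno: Ember wins 6–1.
Ember vs Apollo: Ember wins 6–1.
Ember vs Granite: Granite wins 4–3.
Juno vs Apollo: Apollo wins 5–2.
Juno vs Granite: Granite wins 6–1.
Apollo vs Granite: Granite wins 5–2.
Granite beats each rival — Ember (4–3), Juno (6–1), Apollo (5–2) — so Granite is the Condorcet winner.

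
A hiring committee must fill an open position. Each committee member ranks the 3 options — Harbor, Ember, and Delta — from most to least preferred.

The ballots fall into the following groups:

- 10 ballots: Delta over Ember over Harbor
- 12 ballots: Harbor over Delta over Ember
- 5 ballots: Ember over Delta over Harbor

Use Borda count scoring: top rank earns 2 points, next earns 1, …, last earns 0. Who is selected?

Borda scores:
  Harbor: 10·0 + 12·2 + 5·0 = 24
  Ember: 10·1 + 12·0 + 5·2 = 20
  Delta: 10·2 + 12·1 + 5·1 = 37
Delta has the highest total.

Delta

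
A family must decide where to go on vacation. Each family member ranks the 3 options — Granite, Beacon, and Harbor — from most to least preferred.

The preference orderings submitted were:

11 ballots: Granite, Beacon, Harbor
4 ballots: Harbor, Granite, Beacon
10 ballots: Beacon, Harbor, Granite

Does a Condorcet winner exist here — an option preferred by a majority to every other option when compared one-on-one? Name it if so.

No Condorcet winner

Head-to-head results (25 voters total):
Granite vs Beacon: Granite wins 15–10.
Granite vs Harbor: Harbor wins 14–11.
Beacon vs Harbor: Beacon wins 21–4.
No candidate beats all others: Granite beats Beacon beats Harbor beats Granite, a majority cycle.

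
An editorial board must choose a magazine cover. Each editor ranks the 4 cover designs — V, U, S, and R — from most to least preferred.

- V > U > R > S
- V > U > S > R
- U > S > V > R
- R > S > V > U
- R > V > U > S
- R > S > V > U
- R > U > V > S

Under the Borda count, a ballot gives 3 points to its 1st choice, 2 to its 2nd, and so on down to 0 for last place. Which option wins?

Borda scores:
  V: 3 + 3 + 1 + 1 + 2 + 1 + 1 = 12
  U: 2 + 2 + 3 + 0 + 1 + 0 + 2 = 10
  S: 0 + 1 + 2 + 2 + 0 + 2 + 0 = 7
  R: 1 + 0 + 0 + 3 + 3 + 3 + 3 = 13
R has the highest total.

R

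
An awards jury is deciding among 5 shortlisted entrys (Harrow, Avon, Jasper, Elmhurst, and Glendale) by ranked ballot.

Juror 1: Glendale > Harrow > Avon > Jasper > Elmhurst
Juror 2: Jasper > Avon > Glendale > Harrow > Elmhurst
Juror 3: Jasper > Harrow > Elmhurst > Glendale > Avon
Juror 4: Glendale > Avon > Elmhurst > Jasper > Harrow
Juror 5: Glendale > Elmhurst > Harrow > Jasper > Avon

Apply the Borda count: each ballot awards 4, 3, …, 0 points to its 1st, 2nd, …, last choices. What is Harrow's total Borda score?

9

Borda scores:
  Harrow: 3 + 1 + 3 + 0 + 2 = 9
  Avon: 2 + 3 + 0 + 3 + 0 = 8
  Jasper: 1 + 4 + 4 + 1 + 1 = 11
  Elmhurst: 0 + 0 + 2 + 2 + 3 = 7
  Glendale: 4 + 2 + 1 + 4 + 4 = 15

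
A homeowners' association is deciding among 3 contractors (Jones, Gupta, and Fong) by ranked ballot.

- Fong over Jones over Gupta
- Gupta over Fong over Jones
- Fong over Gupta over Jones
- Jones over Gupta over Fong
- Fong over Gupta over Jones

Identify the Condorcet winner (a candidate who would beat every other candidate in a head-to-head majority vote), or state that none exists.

Fong

Head-to-head results (5 voters total):
Jones vs Gupta: Gupta wins 3–2.
Jones vs Fong: Fong wins 4–1.
Gupta vs Fong: Fong wins 3–2.
Fong beats each rival — Jones (4–1), Gupta (3–2) — so Fong is the Condorcet winner.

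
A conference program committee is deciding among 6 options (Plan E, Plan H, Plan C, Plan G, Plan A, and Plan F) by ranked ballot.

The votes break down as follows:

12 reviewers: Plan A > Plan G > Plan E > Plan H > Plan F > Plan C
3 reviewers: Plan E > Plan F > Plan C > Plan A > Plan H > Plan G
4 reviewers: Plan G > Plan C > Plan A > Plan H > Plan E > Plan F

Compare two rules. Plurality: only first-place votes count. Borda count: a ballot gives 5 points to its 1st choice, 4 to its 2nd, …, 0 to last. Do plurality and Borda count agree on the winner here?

Yes

Plurality first-place counts: Plan E 3, Plan H 0, Plan C 0, Plan G 4, Plan A 12, Plan F 0 → Plan A.
Borda totals: Plan E 55, Plan H 35, Plan C 25, Plan G 68, Plan A 78, Plan F 24 → Plan A.
The two rules agree on Plan A.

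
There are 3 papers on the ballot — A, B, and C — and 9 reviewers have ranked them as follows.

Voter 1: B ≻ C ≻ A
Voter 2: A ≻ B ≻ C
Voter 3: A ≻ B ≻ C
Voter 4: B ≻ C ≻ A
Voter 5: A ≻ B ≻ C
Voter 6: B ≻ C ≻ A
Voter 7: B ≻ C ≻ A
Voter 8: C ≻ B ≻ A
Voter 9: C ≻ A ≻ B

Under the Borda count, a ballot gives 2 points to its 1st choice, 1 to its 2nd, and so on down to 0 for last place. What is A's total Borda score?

Borda scores:
  A: 0 + 2 + 2 + 0 + 2 + 0 + 0 + 0 + 1 = 7
  B: 2 + 1 + 1 + 2 + 1 + 2 + 2 + 1 + 0 = 12
  C: 1 + 0 + 0 + 1 + 0 + 1 + 1 + 2 + 2 = 8

7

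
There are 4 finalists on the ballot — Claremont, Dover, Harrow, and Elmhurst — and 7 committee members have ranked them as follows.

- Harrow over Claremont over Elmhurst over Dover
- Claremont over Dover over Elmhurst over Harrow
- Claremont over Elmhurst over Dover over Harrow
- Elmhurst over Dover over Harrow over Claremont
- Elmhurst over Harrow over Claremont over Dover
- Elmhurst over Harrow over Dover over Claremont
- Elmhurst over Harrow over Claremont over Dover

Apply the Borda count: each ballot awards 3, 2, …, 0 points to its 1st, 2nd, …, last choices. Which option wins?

Elmhurst

Borda scores:
  Claremont: 2 + 3 + 3 + 0 + 1 + 0 + 1 = 10
  Dover: 0 + 2 + 1 + 2 + 0 + 1 + 0 = 6
  Harrow: 3 + 0 + 0 + 1 + 2 + 2 + 2 = 10
  Elmhurst: 1 + 1 + 2 + 3 + 3 + 3 + 3 = 16
Elmhurst has the highest total.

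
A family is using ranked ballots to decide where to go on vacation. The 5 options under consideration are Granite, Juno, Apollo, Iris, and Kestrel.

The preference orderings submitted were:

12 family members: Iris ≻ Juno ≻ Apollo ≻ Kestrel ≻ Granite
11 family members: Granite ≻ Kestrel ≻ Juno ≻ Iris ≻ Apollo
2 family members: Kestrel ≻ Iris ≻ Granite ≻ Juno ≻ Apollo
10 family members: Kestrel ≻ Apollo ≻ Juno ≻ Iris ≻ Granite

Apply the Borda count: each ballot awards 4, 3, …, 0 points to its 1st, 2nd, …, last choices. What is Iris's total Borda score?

75

Borda scores:
  Granite: 12·0 + 11·4 + 2·2 + 10·0 = 48
  Juno: 12·3 + 11·2 + 2·1 + 10·2 = 80
  Apollo: 12·2 + 11·0 + 2·0 + 10·3 = 54
  Iris: 12·4 + 11·1 + 2·3 + 10·1 = 75
  Kestrel: 12·1 + 11·3 + 2·4 + 10·4 = 93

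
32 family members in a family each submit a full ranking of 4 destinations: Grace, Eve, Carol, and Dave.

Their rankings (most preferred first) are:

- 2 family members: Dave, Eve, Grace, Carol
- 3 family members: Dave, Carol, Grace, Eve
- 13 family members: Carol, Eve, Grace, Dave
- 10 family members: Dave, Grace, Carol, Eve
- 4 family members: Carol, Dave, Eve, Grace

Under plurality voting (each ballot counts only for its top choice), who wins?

Carol

First-place vote totals:
  Grace: 0
  Eve: 0
  Carol: 17
  Dave: 15
Carol has the most first-place votes.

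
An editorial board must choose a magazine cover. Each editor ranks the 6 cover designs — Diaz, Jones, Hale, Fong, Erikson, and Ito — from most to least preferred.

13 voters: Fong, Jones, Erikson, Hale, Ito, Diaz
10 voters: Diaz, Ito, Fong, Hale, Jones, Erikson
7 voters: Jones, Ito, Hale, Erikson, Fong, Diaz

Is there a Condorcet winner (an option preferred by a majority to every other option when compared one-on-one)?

No

Head-to-head results (30 voters total):
Diaz vs Jones: Jones wins 20–10.
Diaz vs Hale: Hale wins 20–10.
Diaz vs Fong: Fong wins 20–10.
Diaz vs Erikson: Erikson wins 20–10.
Diaz vs Ito: Ito wins 20–10.
Jones vs Hale: Jones wins 20–10.
Jones vs Fong: Fong wins 23–7.
Jones vs Erikson: Jones wins 30–0.
Jones vs Ito: Jones wins 20–10.
Hale vs Fong: Fong wins 23–7.
Hale vs Erikson: Hale wins 17–13.
Hale vs Ito: Ito wins 17–13.
Fong vs Erikson: Fong wins 23–7.
Fong vs Ito: Ito wins 17–13.
Erikson vs Ito: Ito wins 17–13.
No candidate beats all others: Jones beats Ito beats Fong beats Jones, a majority cycle.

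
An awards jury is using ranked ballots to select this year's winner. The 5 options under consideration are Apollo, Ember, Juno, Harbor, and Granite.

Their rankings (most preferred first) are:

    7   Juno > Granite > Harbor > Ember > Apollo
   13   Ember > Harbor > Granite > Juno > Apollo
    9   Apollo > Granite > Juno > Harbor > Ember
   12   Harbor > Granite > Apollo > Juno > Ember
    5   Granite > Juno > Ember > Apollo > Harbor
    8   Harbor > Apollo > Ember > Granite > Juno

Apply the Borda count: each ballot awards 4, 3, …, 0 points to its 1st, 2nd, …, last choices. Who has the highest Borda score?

Harbor

Borda scores:
  Apollo: 7·0 + 13·0 + 9·4 + 12·2 + 5·1 + 8·3 = 89
  Ember: 7·1 + 13·4 + 9·0 + 12·0 + 5·2 + 8·2 = 85
  Juno: 7·4 + 13·1 + 9·2 + 12·1 + 5·3 + 8·0 = 86
  Harbor: 7·2 + 13·3 + 9·1 + 12·4 + 5·0 + 8·4 = 142
  Granite: 7·3 + 13·2 + 9·3 + 12·3 + 5·4 + 8·1 = 138
Harbor has the highest total.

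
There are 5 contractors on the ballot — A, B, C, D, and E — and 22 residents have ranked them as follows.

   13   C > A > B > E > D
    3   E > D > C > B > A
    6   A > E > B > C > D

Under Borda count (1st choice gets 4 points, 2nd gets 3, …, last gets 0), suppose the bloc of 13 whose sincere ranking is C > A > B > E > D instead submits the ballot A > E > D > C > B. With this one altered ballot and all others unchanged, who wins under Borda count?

A

Borda totals with the altered ballot: A 76, B 15, C 25, D 35, E 69.
The switch changes the winner from C to A.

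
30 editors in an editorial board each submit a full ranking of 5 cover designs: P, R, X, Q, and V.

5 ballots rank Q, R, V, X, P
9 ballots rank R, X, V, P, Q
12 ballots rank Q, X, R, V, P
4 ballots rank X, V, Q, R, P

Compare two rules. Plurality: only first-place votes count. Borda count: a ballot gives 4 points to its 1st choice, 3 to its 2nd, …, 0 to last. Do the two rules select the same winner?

Plurality first-place counts: P 0, R 9, X 4, Q 17, V 0 → Q.
Borda totals: P 9, R 79, X 84, Q 76, V 52 → X.
The two rules disagree: plurality picks Q, Borda picks X.

No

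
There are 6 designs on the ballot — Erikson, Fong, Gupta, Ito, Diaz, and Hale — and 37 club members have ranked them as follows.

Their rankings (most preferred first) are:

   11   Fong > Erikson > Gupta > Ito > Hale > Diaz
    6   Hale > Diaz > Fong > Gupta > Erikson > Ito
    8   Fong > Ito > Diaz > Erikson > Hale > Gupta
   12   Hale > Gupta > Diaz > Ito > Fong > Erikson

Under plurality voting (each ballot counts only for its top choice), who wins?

First-place vote totals:
  Erikson: 0
  Fong: 19
  Gupta: 0
  Ito: 0
  Diaz: 0
  Hale: 18
Fong has the most first-place votes.

Fong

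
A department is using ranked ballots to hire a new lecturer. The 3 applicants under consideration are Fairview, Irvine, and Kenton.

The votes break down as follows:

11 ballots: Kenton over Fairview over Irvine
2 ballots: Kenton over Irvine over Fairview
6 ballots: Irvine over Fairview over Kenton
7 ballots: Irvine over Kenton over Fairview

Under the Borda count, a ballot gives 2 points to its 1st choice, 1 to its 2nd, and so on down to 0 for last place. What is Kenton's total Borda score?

Borda scores:
  Fairview: 11·1 + 2·0 + 6·1 + 7·0 = 17
  Irvine: 11·0 + 2·1 + 6·2 + 7·2 = 28
  Kenton: 11·2 + 2·2 + 6·0 + 7·1 = 33

33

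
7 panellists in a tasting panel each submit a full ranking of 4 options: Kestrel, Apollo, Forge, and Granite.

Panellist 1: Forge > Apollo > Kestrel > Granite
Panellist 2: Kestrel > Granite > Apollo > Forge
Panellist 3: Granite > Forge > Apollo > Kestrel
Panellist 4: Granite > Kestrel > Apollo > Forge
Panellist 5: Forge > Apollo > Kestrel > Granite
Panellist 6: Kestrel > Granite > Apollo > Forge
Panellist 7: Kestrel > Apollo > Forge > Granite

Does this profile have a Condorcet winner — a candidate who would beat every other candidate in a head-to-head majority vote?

Head-to-head results (7 voters total):
Kestrel vs Apollo: Kestrel wins 4–3.
Kestrel vs Forge: Kestrel wins 4–3.
Kestrel vs Granite: Kestrel wins 5–2.
Apollo vs Forge: Apollo wins 4–3.
Apollo vs Granite: Granite wins 4–3.
Forge vs Granite: Granite wins 4–3.
Kestrel beats each rival — Apollo (4–3), Forge (4–3), Granite (5–2) — so Kestrel is the Condorcet winner.

Yes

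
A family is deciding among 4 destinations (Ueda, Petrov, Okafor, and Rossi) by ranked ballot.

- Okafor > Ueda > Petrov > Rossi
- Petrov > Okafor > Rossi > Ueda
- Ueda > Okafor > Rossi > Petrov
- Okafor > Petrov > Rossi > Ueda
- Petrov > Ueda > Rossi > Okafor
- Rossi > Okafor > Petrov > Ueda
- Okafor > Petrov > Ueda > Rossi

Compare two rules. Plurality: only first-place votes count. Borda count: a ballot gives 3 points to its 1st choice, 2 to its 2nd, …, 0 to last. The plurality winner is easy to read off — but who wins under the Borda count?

Plurality first-place counts: Ueda 1, Petrov 2, Okafor 3, Rossi 1 → Okafor.
Borda totals: Ueda 8, Petrov 12, Okafor 15, Rossi 7 → Okafor.

Okafor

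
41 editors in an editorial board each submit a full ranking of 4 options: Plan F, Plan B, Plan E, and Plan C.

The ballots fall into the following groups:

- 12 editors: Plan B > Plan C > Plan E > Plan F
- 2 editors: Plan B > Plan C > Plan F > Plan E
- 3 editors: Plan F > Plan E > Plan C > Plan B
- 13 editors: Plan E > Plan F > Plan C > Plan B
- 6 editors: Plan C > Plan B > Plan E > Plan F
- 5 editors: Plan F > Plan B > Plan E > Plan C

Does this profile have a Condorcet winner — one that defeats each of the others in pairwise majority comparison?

No

Head-to-head results (41 voters total):
Plan F vs Plan B: Plan F wins 21–20.
Plan F vs Plan E: Plan E wins 31–10.
Plan F vs Plan C: Plan F wins 21–20.
Plan B vs Plan E: Plan B wins 25–16.
Plan B vs Plan C: Plan C wins 22–19.
Plan E vs Plan C: Plan E wins 21–20.
No candidate beats all others: Plan F beats Plan B beats Plan E beats Plan F, a majority cycle.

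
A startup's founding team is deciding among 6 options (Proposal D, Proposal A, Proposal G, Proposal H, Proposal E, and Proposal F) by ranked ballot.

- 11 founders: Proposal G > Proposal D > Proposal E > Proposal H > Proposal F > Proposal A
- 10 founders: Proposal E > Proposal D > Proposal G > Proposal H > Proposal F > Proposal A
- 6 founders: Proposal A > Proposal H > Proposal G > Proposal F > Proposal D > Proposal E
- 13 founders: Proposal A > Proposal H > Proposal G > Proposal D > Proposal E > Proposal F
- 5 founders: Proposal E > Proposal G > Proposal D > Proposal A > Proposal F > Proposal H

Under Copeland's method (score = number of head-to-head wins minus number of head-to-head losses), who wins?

Proposal G

Pairwise results:
  Proposal D vs Proposal A: Proposal D wins 26–19.
  Proposal D vs Proposal G: Proposal G wins 35–10.
  Proposal D vs Proposal H: Proposal D wins 26–19.
  Proposal D vs Proposal E: Proposal D wins 30–15.
  Proposal D vs Proposal F: Proposal D wins 39–6.
  Proposal A vs Proposal G: Proposal G wins 26–19.
  Proposal A vs Proposal H: Proposal A wins 24–21.
  Proposal A vs Proposal E: Proposal E wins 26–19.
  Proposal A vs Proposal F: Proposal A wins 24–21.
  Proposal G vs Proposal H: Proposal G wins 26–19.
  Proposal G vs Proposal E: Proposal G wins 30–15.
  Proposal G vs Proposal F: Proposal G wins 45–0.
  Proposal H vs Proposal E: Proposal E wins 26–19.
  Proposal H vs Proposal F: Proposal H wins 40–5.
  Proposal E vs Proposal F: Proposal E wins 39–6.
Copeland scores (wins − losses):
  Proposal D: 4 − 1 = 3
  Proposal A: 2 − 3 = -1
  Proposal G: 5 − 0 = 5
  Proposal H: 1 − 4 = -3
  Proposal E: 3 − 2 = 1
  Proposal F: 0 − 5 = -5
Proposal G has the best Copeland score.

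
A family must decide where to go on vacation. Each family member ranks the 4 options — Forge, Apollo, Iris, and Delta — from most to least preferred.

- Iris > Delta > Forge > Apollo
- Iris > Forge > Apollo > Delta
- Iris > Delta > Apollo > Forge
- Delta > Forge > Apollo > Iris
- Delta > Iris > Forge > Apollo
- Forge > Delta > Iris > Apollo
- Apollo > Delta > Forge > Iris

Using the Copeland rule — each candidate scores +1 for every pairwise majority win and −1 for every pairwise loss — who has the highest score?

Pairwise results:
  Forge vs Apollo: Forge wins 5–2.
  Forge vs Iris: Iris wins 4–3.
  Forge vs Delta: Delta wins 5–2.
  Apollo vs Iris: Iris wins 5–2.
  Apollo vs Delta: Delta wins 5–2.
  Iris vs Delta: Delta wins 4–3.
Copeland scores (wins − losses):
  Forge: 1 − 2 = -1
  Apollo: 0 − 3 = -3
  Iris: 2 − 1 = 1
  Delta: 3 − 0 = 3
Delta has the best Copeland score.

Delta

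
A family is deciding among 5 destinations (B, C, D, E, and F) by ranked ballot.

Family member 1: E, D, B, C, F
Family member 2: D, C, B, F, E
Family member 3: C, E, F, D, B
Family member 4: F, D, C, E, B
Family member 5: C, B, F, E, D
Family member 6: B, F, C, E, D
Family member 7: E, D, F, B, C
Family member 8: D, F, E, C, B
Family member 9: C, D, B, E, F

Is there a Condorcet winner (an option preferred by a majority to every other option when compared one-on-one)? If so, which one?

No Condorcet winner

Head-to-head results (9 voters total):
B vs C: C wins 6–3.
B vs D: D wins 7–2.
B vs E: E wins 5–4.
B vs F: B wins 5–4.
C vs D: D wins 5–4.
C vs E: C wins 6–3.
C vs F: C wins 5–4.
D vs E: E wins 5–4.
D vs F: D wins 5–4.
E vs F: F wins 5–4.
No candidate beats all others: B beats F beats E beats B, a majority cycle.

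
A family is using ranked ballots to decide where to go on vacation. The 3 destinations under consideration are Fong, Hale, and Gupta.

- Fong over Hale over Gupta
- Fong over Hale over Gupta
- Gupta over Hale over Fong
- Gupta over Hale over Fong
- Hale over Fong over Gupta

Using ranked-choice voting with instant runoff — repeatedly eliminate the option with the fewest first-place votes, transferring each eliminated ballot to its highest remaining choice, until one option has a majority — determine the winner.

Fong

Round 1: Fong 2, Gupta 2, Hale 1. Hale has the fewest and is eliminated.
Round 2: Fong 3, Gupta 2. Fong has a majority.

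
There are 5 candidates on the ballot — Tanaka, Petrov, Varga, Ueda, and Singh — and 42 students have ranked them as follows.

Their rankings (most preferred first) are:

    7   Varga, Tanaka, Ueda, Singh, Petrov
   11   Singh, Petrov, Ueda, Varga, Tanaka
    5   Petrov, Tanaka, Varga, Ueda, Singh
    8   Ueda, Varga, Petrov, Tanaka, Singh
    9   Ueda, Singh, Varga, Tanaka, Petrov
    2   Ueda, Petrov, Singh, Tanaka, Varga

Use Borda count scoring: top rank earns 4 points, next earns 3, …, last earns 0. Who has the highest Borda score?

Ueda

Borda scores:
  Tanaka: 7·3 + 11·0 + 5·3 + 8·1 + 9·1 + 2·1 = 55
  Petrov: 7·0 + 11·3 + 5·4 + 8·2 + 9·0 + 2·3 = 75
  Varga: 7·4 + 11·1 + 5·2 + 8·3 + 9·2 + 2·0 = 91
  Ueda: 7·2 + 11·2 + 5·1 + 8·4 + 9·4 + 2·4 = 117
  Singh: 7·1 + 11·4 + 5·0 + 8·0 + 9·3 + 2·2 = 82
Ueda has the highest total.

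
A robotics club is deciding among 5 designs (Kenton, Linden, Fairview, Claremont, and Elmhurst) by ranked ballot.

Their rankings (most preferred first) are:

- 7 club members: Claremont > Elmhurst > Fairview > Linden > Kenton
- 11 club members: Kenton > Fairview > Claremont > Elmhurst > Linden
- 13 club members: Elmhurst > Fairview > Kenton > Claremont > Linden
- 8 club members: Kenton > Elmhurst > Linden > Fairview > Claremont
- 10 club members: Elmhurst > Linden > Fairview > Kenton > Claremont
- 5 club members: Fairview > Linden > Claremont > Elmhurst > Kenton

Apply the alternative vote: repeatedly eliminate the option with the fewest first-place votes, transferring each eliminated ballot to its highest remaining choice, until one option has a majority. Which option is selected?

Elmhurst

Round 1: Elmhurst 23, Kenton 19, Claremont 7, Fairview 5, Linden 0. Linden has the fewest and is eliminated.
Round 2: Elmhurst 23, Kenton 19, Claremont 7, Fairview 5. Fairview has the fewest and is eliminated.
Round 3: Elmhurst 23, Kenton 19, Claremont 12. Claremont has the fewest and is eliminated.
Round 4: Elmhurst 35, Kenton 19. Elmhurst has a majority.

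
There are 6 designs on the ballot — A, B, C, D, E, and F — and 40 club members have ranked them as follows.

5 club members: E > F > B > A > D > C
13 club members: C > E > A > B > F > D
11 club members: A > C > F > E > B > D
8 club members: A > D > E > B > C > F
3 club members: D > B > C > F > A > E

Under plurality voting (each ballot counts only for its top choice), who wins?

A

First-place vote totals:
  A: 19
  B: 0
  C: 13
  D: 3
  E: 5
  F: 0
A has the most first-place votes.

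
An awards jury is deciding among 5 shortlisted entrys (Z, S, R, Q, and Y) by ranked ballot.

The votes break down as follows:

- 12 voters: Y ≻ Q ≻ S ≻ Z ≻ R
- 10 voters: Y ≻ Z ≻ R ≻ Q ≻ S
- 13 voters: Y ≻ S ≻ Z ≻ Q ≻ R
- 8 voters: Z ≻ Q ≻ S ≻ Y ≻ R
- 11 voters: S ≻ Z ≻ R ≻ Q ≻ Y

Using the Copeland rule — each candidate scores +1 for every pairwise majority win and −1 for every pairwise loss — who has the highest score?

Y

Pairwise results:
  Z vs S: S wins 36–18.
  Z vs R: Z wins 54–0.
  Z vs Q: Z wins 42–12.
  Z vs Y: Y wins 35–19.
  S vs R: S wins 44–10.
  S vs Q: Q wins 30–24.
  S vs Y: Y wins 35–19.
  R vs Q: Q wins 33–21.
  R vs Y: Y wins 43–11.
  Q vs Y: Y wins 35–19.
Copeland scores (wins − losses):
  Z: 2 − 2 = 0
  S: 2 − 2 = 0
  R: 0 − 4 = -4
  Q: 2 − 2 = 0
  Y: 4 − 0 = 4
Y has the best Copeland score.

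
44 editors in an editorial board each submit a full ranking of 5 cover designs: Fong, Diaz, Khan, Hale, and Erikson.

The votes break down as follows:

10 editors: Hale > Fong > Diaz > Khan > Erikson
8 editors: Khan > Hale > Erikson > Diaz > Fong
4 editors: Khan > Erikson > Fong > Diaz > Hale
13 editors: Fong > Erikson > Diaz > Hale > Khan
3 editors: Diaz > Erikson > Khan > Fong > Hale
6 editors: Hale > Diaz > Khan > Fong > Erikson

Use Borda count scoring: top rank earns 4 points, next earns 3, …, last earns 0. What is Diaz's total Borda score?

Borda scores:
  Fong: 10·3 + 8·0 + 4·2 + 13·4 + 3·1 + 6·1 = 99
  Diaz: 10·2 + 8·1 + 4·1 + 13·2 + 3·4 + 6·3 = 88
  Khan: 10·1 + 8·4 + 4·4 + 13·0 + 3·2 + 6·2 = 76
  Hale: 10·4 + 8·3 + 4·0 + 13·1 + 3·0 + 6·4 = 101
  Erikson: 10·0 + 8·2 + 4·3 + 13·3 + 3·3 + 6·0 = 76

88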